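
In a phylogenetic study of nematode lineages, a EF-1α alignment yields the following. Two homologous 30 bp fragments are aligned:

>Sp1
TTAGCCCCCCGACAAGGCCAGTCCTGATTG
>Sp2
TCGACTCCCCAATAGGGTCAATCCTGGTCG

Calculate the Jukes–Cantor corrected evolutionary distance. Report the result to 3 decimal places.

The sequences differ at 11 of 30 sites, so p = 11/30 ≈ 0.366667.
d = −(3/4) ln(1 − 4p/3) = −0.75 ln(1 − 0.488889) = −0.75 ln(0.511111)
  = −0.75 × (-0.671168) = 0.503376 substitutions/site.

0.503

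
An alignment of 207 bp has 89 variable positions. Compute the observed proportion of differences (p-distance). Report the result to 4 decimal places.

0.4300

p = 89/207 = 0.429951… ≈ 0.4300 (to 4 d.p.).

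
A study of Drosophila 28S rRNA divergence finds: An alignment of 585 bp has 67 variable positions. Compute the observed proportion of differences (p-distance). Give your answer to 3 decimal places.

0.115

p = 67/585 = 0.114529… ≈ 0.115 (to 3 d.p.).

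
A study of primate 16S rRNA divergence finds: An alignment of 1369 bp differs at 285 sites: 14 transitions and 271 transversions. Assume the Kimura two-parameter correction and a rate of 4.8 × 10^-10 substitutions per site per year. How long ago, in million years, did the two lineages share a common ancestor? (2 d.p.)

259.60

P = 14/1369 ≈ 0.010226 and Q = 271/1369 ≈ 0.197955.
Under the Kimura two-parameter model, d = −½ ln(1 − 2P − Q) − ¼ ln(1 − 2Q).
1 − 2P − Q = 0.781593, giving −½ ln(0.781593) = 0.123211.
1 − 2Q = 0.60409, giving −¼ ln(0.60409) = 0.126008.
d = 0.123211 + 0.126008 = 0.249219.
Under a molecular clock d = 2μt, so t = d/(2μ) = 0.249219 / (2 × 4.8 × 10^-10) = 259.60 million years.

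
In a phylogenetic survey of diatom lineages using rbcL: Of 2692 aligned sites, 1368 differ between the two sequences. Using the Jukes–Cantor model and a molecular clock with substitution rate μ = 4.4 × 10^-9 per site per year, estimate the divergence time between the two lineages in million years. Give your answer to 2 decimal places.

96.46

p = 1368/2692 ≈ 0.508172.
d = −(3/4) ln(1 − 4p/3) = −0.75 ln(1 − 0.677563) = −0.75 ln(0.322437)
  = −0.75 × (-1.131848) = 0.848886 substitutions/site.
Under a molecular clock d = 2μt, so t = d/(2μ) = 0.848886 / (2 × 4.4 × 10^-9) = 96.46 million years.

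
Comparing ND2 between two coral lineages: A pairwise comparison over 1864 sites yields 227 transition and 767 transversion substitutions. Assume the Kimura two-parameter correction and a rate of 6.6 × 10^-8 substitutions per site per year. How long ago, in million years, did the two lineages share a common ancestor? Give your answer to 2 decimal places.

P = 227/1864 ≈ 0.121781 and Q = 767/1864 ≈ 0.411481.
Under the Kimura two-parameter model, d = −½ ln(1 − 2P − Q) − ¼ ln(1 − 2Q).
1 − 2P − Q = 0.344957, giving −½ ln(0.344957) = 0.532168.
1 − 2Q = 0.177038, giving −¼ ln(0.177038) = 0.432848.
d = 0.532168 + 0.432848 = 0.965016.
Under a molecular clock d = 2μt, so t = d/(2μ) = 0.965016 / (2 × 6.6 × 10^-8) = 7.31 million years.

7.31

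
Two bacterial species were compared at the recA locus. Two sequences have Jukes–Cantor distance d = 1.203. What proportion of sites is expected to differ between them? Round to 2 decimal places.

p = (3/4)(1 − e^(−4d/3)) = 0.75 × (1 − e^(-1.604)) = 0.75 × (1 − 0.201091) = 0.599182.

0.60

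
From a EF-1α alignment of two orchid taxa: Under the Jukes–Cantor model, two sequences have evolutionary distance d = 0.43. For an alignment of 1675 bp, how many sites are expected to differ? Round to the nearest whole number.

548

Invert JC69: p = (3/4)(1 − e^(−4d/3)) = 0.75 × (1 − e^(-0.573333)) = 0.75 × (1 − 0.563644) = 0.327267.
Expected differing sites = pL ≈ 0.327267 × 1675 = 548.172225 ≈ 548.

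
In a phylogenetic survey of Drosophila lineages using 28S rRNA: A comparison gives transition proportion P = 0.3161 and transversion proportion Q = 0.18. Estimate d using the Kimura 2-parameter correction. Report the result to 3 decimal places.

Under the Kimura two-parameter model, d = −½ ln(1 − 2P − Q) − ¼ ln(1 − 2Q).
1 − 2P − Q = 0.1878, giving −½ ln(0.1878) = 0.836189.
1 − 2Q = 0.64, giving −¼ ln(0.64) = 0.111572.
d = 0.836189 + 0.111572 = 0.947761.

0.948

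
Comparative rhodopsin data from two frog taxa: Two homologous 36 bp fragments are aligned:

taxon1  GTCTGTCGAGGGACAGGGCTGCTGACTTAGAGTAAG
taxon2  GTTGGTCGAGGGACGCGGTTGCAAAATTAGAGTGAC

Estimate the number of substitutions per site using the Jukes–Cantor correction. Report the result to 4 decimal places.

0.3470

The sequences differ at 10 of 36 sites (3, 4, 15, 16, 19, 23, 24, 26, 34, 36), so p = 10/36 ≈ 0.277778.
d = −(3/4) ln(1 − 4p/3) = −0.75 ln(1 − 0.370371) = −0.75 ln(0.629629)
  = −0.75 × (-0.462625) = 0.346969 substitutions/site.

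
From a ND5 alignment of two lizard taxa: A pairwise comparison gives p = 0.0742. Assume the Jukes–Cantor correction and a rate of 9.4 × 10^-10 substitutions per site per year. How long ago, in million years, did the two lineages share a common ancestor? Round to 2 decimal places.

41.56

d = −(3/4) ln(1 − 4p/3) = −0.75 ln(1 − 0.098933) = −0.75 ln(0.901067)
  = −0.75 × (-0.104176) = 0.078132 substitutions/site.
Under a molecular clock d = 2μt, so t = d/(2μ) = 0.078132 / (2 × 9.4 × 10^-10) = 41.56 million years.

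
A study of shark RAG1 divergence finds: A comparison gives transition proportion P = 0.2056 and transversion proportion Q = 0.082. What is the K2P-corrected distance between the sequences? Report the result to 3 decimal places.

0.385

Under the Kimura two-parameter model, d = −½ ln(1 − 2P − Q) − ¼ ln(1 − 2Q).
1 − 2P − Q = 0.5068, giving −½ ln(0.5068) = 0.339819.
1 − 2Q = 0.836, giving −¼ ln(0.836) = 0.044782.
d = 0.339819 + 0.044782 = 0.384601.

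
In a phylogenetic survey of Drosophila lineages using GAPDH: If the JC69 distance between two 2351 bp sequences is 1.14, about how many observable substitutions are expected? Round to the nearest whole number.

Invert JC69: p = (3/4)(1 − e^(−4d/3)) = 0.75 × (1 − e^(-1.52)) = 0.75 × (1 − 0.218712) = 0.585966.
Expected differing sites = pL ≈ 0.585966 × 2351 = 1377.606066 ≈ 1378.

1378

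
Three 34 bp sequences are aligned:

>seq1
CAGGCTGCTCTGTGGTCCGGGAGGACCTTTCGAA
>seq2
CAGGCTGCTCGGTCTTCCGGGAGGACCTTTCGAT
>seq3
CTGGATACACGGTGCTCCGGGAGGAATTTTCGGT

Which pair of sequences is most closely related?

seq1–seq2: 4/34 differ, p = 0.118, d = 0.128.
seq1–seq3: 10/34 differ, p = 0.294, d = 0.373.
seq2–seq3: 9/34 differ, p = 0.265, d = 0.326.
The smallest distance is between seq1 and seq2.

seq1 and seq2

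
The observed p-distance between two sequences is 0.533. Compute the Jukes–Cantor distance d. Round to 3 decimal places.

0.930

d = −(3/4) ln(1 − 4p/3) = −0.75 ln(1 − 0.710667) = −0.75 ln(0.289333)
  = −0.75 × (-1.240177) = 0.930133 substitutions/site.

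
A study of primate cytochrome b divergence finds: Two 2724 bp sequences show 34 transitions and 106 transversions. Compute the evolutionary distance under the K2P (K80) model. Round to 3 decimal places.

0.053

P = 34/2724 ≈ 0.012482 and Q = 106/2724 ≈ 0.038913.
Under the Kimura two-parameter model, d = −½ ln(1 − 2P − Q) − ¼ ln(1 − 2Q).
1 − 2P − Q = 0.936123, giving −½ ln(0.936123) = 0.033004.
1 − 2Q = 0.922174, giving −¼ ln(0.922174) = 0.020255.
d = 0.033004 + 0.020255 = 0.053259.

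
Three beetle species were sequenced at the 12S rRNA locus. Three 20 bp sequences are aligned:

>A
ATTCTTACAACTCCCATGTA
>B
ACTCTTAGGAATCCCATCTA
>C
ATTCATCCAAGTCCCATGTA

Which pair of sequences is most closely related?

A–B: 5/20 differ, p = 0.250, d = 0.304.
A–C: 3/20 differ, p = 0.150, d = 0.167.
B–C: 7/20 differ, p = 0.350, d = 0.471.
The smallest distance is between A and C.

A and C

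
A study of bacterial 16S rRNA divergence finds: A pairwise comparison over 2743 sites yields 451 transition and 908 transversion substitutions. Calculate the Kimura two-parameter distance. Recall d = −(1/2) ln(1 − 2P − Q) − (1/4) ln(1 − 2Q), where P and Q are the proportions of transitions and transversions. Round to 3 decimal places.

P = 451/2743 ≈ 0.164419 and Q = 908/2743 ≈ 0.331024.
Under the Kimura two-parameter model, d = −½ ln(1 − 2P − Q) − ¼ ln(1 − 2Q).
1 − 2P − Q = 0.340138, giving −½ ln(0.340138) = 0.539202.
1 − 2Q = 0.337952, giving −¼ ln(0.337952) = 0.271213.
d = 0.539202 + 0.271213 = 0.810415.

0.810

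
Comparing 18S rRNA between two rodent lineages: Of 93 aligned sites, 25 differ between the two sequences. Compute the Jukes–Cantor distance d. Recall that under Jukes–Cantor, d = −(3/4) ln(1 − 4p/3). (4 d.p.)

0.3329

p = 25/93 ≈ 0.268817.
d = −(3/4) ln(1 − 4p/3) = −0.75 ln(1 − 0.358423) = −0.75 ln(0.641577)
  = −0.75 × (-0.443826) = 0.332870 substitutions/site.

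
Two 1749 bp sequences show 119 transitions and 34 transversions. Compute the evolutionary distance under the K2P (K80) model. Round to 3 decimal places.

0.094

P = 119/1749 ≈ 0.068039 and Q = 34/1749 ≈ 0.01944.
Under the Kimura two-parameter model, d = −½ ln(1 − 2P − Q) − ¼ ln(1 − 2Q).
1 − 2P − Q = 0.844482, giving −½ ln(0.844482) = 0.084516.
1 − 2Q = 0.96112, giving −¼ ln(0.96112) = 0.009914.
d = 0.084516 + 0.009914 = 0.094430.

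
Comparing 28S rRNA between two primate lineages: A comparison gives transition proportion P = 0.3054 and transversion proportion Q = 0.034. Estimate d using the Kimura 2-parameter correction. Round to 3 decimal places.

0.535

Under the Kimura two-parameter model, d = −½ ln(1 − 2P − Q) − ¼ ln(1 − 2Q).
1 − 2P − Q = 0.3552, giving −½ ln(0.3552) = 0.517537.
1 − 2Q = 0.932, giving −¼ ln(0.932) = 0.017606.
d = 0.517537 + 0.017606 = 0.535143.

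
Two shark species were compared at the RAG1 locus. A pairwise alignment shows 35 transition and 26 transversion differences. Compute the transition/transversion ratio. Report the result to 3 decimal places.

R = 35/26 = 1.346153… ≈ 1.346 (to 3 d.p.).

1.346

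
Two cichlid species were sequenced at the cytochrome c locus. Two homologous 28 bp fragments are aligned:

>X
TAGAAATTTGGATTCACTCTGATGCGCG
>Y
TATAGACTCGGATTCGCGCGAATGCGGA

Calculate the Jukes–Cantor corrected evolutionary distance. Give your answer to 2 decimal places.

The sequences differ at 10 of 28 sites (3, 5, 7, 9, 16, 18, 20, 21, 27, 28), so p = 10/28 ≈ 0.357143.
d = −(3/4) ln(1 − 4p/3) = −0.75 ln(1 − 0.476191) = −0.75 ln(0.523809)
  = −0.75 × (-0.646628) = 0.484971 substitutions/site.

0.48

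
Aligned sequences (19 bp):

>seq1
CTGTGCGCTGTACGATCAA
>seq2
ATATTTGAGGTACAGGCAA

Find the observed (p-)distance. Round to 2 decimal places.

The sequences differ at 9 of 19 positions (sites 1, 3, 5, 6, 8, 9, 14, 15, 16).
p = 9/19 = 0.473684… ≈ 0.47 (to 2 d.p.).

0.47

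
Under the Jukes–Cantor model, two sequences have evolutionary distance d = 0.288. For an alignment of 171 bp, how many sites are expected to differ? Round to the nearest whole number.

41

Invert JC69: p = (3/4)(1 − e^(−4d/3)) = 0.75 × (1 − e^(-0.384)) = 0.75 × (1 − 0.681131) = 0.239152.
Expected differing sites = pL ≈ 0.239152 × 171 = 40.894992 ≈ 41.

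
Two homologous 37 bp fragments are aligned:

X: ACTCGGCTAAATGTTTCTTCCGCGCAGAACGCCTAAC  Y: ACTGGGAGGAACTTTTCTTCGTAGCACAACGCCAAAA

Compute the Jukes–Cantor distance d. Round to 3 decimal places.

0.425

The sequences differ at 12 of 37 sites, so p = 12/37 ≈ 0.324324.
d = −(3/4) ln(1 − 4p/3) = −0.75 ln(1 − 0.432432) = −0.75 ln(0.567568)
  = −0.75 × (-0.566395) = 0.424796 substitutions/site.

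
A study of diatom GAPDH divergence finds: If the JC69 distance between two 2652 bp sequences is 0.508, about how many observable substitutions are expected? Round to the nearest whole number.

Invert JC69: p = (3/4)(1 − e^(−4d/3)) = 0.75 × (1 − e^(-0.677333)) = 0.75 × (1 − 0.507970) = 0.369023.
Expected differing sites = pL ≈ 0.369023 × 2652 = 978.648996 ≈ 979.

979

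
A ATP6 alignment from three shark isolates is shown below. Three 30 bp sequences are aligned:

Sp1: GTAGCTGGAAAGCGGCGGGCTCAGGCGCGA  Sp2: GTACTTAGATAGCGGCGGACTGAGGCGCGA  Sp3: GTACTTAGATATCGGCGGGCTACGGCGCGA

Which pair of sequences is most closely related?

Sp1–Sp2: 6/30 differ, p = 0.200, d = 0.233.
Sp1–Sp3: 7/30 differ, p = 0.233, d = 0.280.
Sp2–Sp3: 4/30 differ, p = 0.133, d = 0.147.
The smallest distance is between Sp2 and Sp3.

Sp2 and Sp3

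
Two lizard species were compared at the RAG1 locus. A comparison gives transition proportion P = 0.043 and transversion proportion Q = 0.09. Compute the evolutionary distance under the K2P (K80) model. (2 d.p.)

Under the Kimura two-parameter model, d = −½ ln(1 − 2P − Q) − ¼ ln(1 − 2Q).
1 − 2P − Q = 0.824, giving −½ ln(0.824) = 0.096792.
1 − 2Q = 0.82, giving −¼ ln(0.82) = 0.049613.
d = 0.096792 + 0.049613 = 0.146405.

0.15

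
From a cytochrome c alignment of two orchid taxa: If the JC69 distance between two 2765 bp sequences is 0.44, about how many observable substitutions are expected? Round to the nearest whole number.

920

Invert JC69: p = (3/4)(1 − e^(−4d/3)) = 0.75 × (1 − e^(-0.586667)) = 0.75 × (1 − 0.556178) = 0.332867.
Expected differing sites = pL ≈ 0.332867 × 2765 = 920.377255 ≈ 920.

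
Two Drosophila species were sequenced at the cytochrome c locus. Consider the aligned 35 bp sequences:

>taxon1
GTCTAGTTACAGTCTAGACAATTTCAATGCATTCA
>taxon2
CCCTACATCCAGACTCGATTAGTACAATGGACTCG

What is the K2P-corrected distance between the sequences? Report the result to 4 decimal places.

0.5729

Of 35 sites, 4 differences are transitions and 10 are transversions, so P = 4/35 ≈ 0.114286 and Q = 10/35 ≈ 0.285714.
Under the Kimura two-parameter model, d = −½ ln(1 − 2P − Q) − ¼ ln(1 − 2Q).
1 − 2P − Q = 0.485714, giving −½ ln(0.485714) = 0.361068.
1 − 2Q = 0.428572, giving −¼ ln(0.428572) = 0.211824.
d = 0.361068 + 0.211824 = 0.572892.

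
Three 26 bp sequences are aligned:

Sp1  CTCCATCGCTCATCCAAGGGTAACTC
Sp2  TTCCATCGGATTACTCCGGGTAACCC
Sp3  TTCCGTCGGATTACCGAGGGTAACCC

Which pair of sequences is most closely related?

Sp1–Sp2: 10/26 differ, p = 0.385, d = 0.539.
Sp1–Sp3: 9/26 differ, p = 0.346, d = 0.464.
Sp2–Sp3: 4/26 differ, p = 0.154, d = 0.172.
The smallest distance is between Sp2 and Sp3.

Sp2 and Sp3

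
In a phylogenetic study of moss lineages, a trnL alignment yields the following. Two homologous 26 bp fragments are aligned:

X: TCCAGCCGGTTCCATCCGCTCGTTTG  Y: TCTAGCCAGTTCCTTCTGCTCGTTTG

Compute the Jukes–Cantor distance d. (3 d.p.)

0.172

The sequences differ at 4 of 26 sites (3, 8, 14, 17), so p = 4/26 ≈ 0.153846.
d = −(3/4) ln(1 − 4p/3) = −0.75 ln(1 − 0.205128) = −0.75 ln(0.794872)
  = −0.75 × (-0.229574) = 0.172181 substitutions/site.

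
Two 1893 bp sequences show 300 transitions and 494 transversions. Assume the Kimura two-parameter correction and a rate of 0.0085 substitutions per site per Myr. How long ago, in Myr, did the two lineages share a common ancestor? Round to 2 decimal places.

P = 300/1893 ≈ 0.158479 and Q = 494/1893 ≈ 0.260961.
Under the Kimura two-parameter model, d = −½ ln(1 − 2P − Q) − ¼ ln(1 − 2Q).
1 − 2P − Q = 0.422081, giving −½ ln(0.422081) = 0.431279.
1 − 2Q = 0.478078, giving −¼ ln(0.478078) = 0.184495.
d = 0.431279 + 0.184495 = 0.615774.
Under a molecular clock d = 2μt, so t = d/(2μ) = 0.615774 / (2 × 0.0085) = 36.22 Myr.

36.22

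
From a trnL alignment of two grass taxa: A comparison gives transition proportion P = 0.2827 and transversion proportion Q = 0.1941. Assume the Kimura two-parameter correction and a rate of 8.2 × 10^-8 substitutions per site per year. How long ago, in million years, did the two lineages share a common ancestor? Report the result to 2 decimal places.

Under the Kimura two-parameter model, d = −½ ln(1 − 2P − Q) − ¼ ln(1 − 2Q).
1 − 2P − Q = 0.2405, giving −½ ln(0.2405) = 0.712518.
1 − 2Q = 0.6118, giving −¼ ln(0.6118) = 0.122837.
d = 0.712518 + 0.122837 = 0.835355.
Under a molecular clock d = 2μt, so t = d/(2μ) = 0.835355 / (2 × 8.2 × 10^-8) = 5.09 million years.

5.09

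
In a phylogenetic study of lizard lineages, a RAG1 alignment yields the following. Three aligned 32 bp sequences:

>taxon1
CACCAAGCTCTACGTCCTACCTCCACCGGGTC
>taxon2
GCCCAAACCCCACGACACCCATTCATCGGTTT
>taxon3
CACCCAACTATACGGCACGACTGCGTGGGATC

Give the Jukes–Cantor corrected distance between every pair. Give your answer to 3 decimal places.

d(taxon1,taxon2) = 0.657, d(taxon1,taxon3) = 0.585, d(taxon2,taxon3) = 0.736

taxon1–taxon2: 14/32 sites differ → p = 0.4375, d = −0.75 ln(1 − 0.583333) = 0.656601 ≈ 0.657.
taxon1–taxon3: 13/32 sites differ → p = 0.40625, d = −0.75 ln(1 − 0.541667) = 0.585119 ≈ 0.585.
taxon2–taxon3: 15/32 sites differ → p = 0.46875, d = −0.75 ln(1 − 0.625) = 0.735622 ≈ 0.736.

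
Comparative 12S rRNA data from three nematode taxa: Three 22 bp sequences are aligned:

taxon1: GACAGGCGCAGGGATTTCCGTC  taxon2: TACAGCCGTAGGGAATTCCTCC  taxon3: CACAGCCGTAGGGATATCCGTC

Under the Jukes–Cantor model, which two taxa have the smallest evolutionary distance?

taxon1 and taxon3

taxon1–taxon2: 6/22 differ, p = 0.273, d = 0.339.
taxon1–taxon3: 4/22 differ, p = 0.182, d = 0.208.
taxon2–taxon3: 5/22 differ, p = 0.227, d = 0.271.
The smallest distance is between taxon1 and taxon3.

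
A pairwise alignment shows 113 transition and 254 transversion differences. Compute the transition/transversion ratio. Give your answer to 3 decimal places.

0.445

R = 113/254 = 0.444881… ≈ 0.445 (to 3 d.p.).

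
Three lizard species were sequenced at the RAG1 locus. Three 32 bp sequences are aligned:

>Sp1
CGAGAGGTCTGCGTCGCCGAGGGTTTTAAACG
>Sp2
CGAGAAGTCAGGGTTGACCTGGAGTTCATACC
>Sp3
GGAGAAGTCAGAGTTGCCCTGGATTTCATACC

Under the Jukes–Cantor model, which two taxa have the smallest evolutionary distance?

Sp1–Sp2: 12/32 differ, p = 0.375, d = 0.520.
Sp1–Sp3: 11/32 differ, p = 0.344, d = 0.460.
Sp2–Sp3: 4/32 differ, p = 0.125, d = 0.137.
The smallest distance is between Sp2 and Sp3.

Sp2 and Sp3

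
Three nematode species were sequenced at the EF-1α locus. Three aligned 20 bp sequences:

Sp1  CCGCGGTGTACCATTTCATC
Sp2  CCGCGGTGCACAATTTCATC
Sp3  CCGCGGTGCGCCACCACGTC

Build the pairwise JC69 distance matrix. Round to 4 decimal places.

d(Sp1,Sp2) = 0.1073, d(Sp1,Sp3) = 0.3831, d(Sp2,Sp3) = 0.3831

Sp1–Sp2: 2/20 sites differ → p = 0.1, d = −0.75 ln(1 − 0.133333) = 0.107325 ≈ 0.1073.
Sp1–Sp3: 6/20 sites differ → p = 0.3, d = −0.75 ln(1 − 0.4) = 0.383119 ≈ 0.3831.
Sp2–Sp3: 6/20 sites differ → p = 0.3, d = −0.75 ln(1 − 0.4) = 0.383119 ≈ 0.3831.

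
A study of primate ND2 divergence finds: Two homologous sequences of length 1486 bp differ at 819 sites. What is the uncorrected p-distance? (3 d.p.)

0.551

p = 819/1486 = 0.551144… ≈ 0.551 (to 3 d.p.).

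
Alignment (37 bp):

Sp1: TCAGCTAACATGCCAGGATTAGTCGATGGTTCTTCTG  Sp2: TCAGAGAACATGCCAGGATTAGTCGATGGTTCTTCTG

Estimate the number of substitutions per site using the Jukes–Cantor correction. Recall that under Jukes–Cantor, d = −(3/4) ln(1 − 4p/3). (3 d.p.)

0.056

The sequences differ at 2 of 37 sites (5, 6), so p = 2/37 ≈ 0.054054.
d = −(3/4) ln(1 − 4p/3) = −0.75 ln(1 − 0.072072) = −0.75 ln(0.927928)
  = −0.75 × (-0.074801) = 0.056101 substitutions/site.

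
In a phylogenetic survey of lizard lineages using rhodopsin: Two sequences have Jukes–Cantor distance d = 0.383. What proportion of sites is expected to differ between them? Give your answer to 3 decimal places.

p = (3/4)(1 − e^(−4d/3)) = 0.75 × (1 − e^(-0.510667)) = 0.75 × (1 − 0.600095) = 0.299929.

0.300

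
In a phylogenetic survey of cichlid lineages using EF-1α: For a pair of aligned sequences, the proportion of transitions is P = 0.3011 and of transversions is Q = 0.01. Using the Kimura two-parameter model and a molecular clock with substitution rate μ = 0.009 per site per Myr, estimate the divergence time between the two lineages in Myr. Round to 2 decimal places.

Under the Kimura two-parameter model, d = −½ ln(1 − 2P − Q) − ¼ ln(1 − 2Q).
1 − 2P − Q = 0.3878, giving −½ ln(0.3878) = 0.473633.
1 − 2Q = 0.98, giving −¼ ln(0.98) = 0.005051.
d = 0.473633 + 0.005051 = 0.478684.
Under a molecular clock d = 2μt, so t = d/(2μ) = 0.478684 / (2 × 0.009) = 26.59 Myr.

26.59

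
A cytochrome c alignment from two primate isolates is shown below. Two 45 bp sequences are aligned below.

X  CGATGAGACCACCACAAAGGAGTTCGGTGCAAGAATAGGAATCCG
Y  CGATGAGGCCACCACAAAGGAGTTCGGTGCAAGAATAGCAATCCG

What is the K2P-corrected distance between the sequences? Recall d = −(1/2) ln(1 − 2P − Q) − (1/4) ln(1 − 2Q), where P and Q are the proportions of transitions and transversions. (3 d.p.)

0.046

Of 45 sites, 1 differences are transitions and 1 are transversions, so P = 1/45 ≈ 0.022222 and Q = 1/45 ≈ 0.022222.
Under the Kimura two-parameter model, d = −½ ln(1 − 2P − Q) − ¼ ln(1 − 2Q).
1 − 2P − Q = 0.933334, giving −½ ln(0.933334) = 0.034496.
1 − 2Q = 0.955556, giving −¼ ln(0.955556) = 0.011365.
d = 0.034496 + 0.011365 = 0.045861.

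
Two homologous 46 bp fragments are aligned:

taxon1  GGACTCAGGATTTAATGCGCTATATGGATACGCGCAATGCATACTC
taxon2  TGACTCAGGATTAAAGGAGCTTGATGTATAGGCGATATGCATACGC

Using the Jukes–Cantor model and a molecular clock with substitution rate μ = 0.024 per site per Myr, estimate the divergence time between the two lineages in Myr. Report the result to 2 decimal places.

The sequences differ at 11 of 46 sites, so p = 11/46 ≈ 0.23913.
d = −(3/4) ln(1 − 4p/3) = −0.75 ln(1 − 0.31884) = −0.75 ln(0.68116)
  = −0.75 × (-0.383958) = 0.287969 substitutions/site.
Under a molecular clock d = 2μt, so t = d/(2μ) = 0.287969 / (2 × 0.024) = 6.00 Myr.

6.00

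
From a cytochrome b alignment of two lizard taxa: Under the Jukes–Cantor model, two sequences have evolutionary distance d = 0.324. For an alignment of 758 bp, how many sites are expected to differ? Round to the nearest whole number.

199

Invert JC69: p = (3/4)(1 − e^(−4d/3)) = 0.75 × (1 − e^(-0.432)) = 0.75 × (1 − 0.649209) = 0.263093.
Expected differing sites = pL ≈ 0.263093 × 758 = 199.424494 ≈ 199.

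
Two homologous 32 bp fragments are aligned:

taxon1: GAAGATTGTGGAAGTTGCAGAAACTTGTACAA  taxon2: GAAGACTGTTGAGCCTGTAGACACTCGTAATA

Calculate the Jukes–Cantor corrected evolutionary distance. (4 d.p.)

The sequences differ at 10 of 32 sites (6, 10, 13, 14, 15, 18, 22, 26, 30, 31), so p = 10/32 = 0.3125.
d = −(3/4) ln(1 − 4p/3) = −0.75 ln(1 − 0.416667) = −0.75 ln(0.583333)
  = −0.75 × (-0.538997) = 0.404248 substitutions/site.

0.4042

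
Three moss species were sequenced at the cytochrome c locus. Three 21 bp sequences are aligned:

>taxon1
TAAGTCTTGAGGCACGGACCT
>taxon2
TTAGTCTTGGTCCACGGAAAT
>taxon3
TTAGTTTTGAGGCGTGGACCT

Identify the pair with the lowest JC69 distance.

taxon1–taxon2: 6/21 differ, p = 0.286, d = 0.360.
taxon1–taxon3: 4/21 differ, p = 0.190, d = 0.220.
taxon2–taxon3: 8/21 differ, p = 0.381, d = 0.532.
The smallest distance is between taxon1 and taxon3.

taxon1 and taxon3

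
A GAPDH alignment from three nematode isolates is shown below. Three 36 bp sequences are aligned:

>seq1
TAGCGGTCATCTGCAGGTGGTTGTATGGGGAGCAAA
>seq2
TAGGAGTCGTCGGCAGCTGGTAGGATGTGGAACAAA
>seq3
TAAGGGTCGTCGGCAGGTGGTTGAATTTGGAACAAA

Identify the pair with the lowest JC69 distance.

seq2 and seq3

seq1–seq2: 9/36 differ, p = 0.250, d = 0.304.
seq1–seq3: 8/36 differ, p = 0.222, d = 0.264.
seq2–seq3: 6/36 differ, p = 0.167, d = 0.188.
The smallest distance is between seq2 and seq3.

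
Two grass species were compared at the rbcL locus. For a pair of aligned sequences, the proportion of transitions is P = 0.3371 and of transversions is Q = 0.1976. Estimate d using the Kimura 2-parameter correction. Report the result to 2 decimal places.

1.15

Under the Kimura two-parameter model, d = −½ ln(1 − 2P − Q) − ¼ ln(1 − 2Q).
1 − 2P − Q = 0.1282, giving −½ ln(0.1282) = 1.027082.
1 − 2Q = 0.6048, giving −¼ ln(0.6048) = 0.125714.
d = 1.027082 + 0.125714 = 1.152796.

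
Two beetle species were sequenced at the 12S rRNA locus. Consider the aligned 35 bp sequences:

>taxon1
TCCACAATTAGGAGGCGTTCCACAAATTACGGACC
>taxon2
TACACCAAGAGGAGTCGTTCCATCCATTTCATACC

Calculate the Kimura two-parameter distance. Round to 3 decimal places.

Of 35 sites, 2 differences are transitions and 9 are transversions, so P = 2/35 ≈ 0.057143 and Q = 9/35 ≈ 0.257143.
Under the Kimura two-parameter model, d = −½ ln(1 − 2P − Q) − ¼ ln(1 − 2Q).
1 − 2P − Q = 0.628571, giving −½ ln(0.628571) = 0.232153.
1 − 2Q = 0.485714, giving −¼ ln(0.485714) = 0.180534.
d = 0.232153 + 0.180534 = 0.412687.

0.413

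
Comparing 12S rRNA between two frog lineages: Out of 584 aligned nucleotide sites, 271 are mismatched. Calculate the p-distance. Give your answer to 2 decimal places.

0.46

p = 271/584 = 0.464041… ≈ 0.46 (to 2 d.p.).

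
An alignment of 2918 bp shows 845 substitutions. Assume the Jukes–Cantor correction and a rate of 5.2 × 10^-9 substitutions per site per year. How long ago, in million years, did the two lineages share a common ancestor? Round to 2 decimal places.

p = 845/2918 ≈ 0.289582.
d = −(3/4) ln(1 − 4p/3) = −0.75 ln(1 − 0.386109) = −0.75 ln(0.613891)
  = −0.75 × (-0.487938) = 0.365954 substitutions/site.
Under a molecular clock d = 2μt, so t = d/(2μ) = 0.365954 / (2 × 5.2 × 10^-9) = 35.19 million years.

35.19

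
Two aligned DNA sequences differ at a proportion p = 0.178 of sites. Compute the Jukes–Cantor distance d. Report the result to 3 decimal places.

d = −(3/4) ln(1 − 4p/3) = −0.75 ln(1 − 0.237333) = −0.75 ln(0.762667)
  = −0.75 × (-0.270934) = 0.203201 substitutions/site.

0.203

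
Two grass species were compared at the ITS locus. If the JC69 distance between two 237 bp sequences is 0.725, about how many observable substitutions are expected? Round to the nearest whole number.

Invert JC69: p = (3/4)(1 − e^(−4d/3)) = 0.75 × (1 − e^(-0.966667)) = 0.75 × (1 − 0.380349) = 0.464738.
Expected differing sites = pL ≈ 0.464738 × 237 = 110.142906 ≈ 110.

110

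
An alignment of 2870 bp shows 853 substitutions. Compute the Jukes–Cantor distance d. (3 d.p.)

p = 853/2870 ≈ 0.297213.
d = −(3/4) ln(1 − 4p/3) = −0.75 ln(1 − 0.396284) = −0.75 ln(0.603716)
  = −0.75 × (-0.504651) = 0.378488 substitutions/site.

0.378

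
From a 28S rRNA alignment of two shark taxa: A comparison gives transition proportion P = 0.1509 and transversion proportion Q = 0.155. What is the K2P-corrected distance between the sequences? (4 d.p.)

0.3979

Under the Kimura two-parameter model, d = −½ ln(1 − 2P − Q) − ¼ ln(1 − 2Q).
1 − 2P − Q = 0.5432, giving −½ ln(0.5432) = 0.305139.
1 − 2Q = 0.69, giving −¼ ln(0.69) = 0.092766.
d = 0.305139 + 0.092766 = 0.397905.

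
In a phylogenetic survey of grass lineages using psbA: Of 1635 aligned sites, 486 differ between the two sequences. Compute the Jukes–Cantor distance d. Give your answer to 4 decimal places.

0.3785

p = 486/1635 ≈ 0.297248.
d = −(3/4) ln(1 − 4p/3) = −0.75 ln(1 − 0.396331) = −0.75 ln(0.603669)
  = −0.75 × (-0.504729) = 0.378547 substitutions/site.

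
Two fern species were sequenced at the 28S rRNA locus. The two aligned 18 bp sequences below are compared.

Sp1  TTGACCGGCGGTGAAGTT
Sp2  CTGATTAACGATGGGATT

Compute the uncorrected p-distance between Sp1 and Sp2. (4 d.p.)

The sequences differ at 9 of 18 positions (sites 1, 5, 6, 7, 8, 11, 14, 15, 16).
p = 9/18 = 0.5000.

0.5000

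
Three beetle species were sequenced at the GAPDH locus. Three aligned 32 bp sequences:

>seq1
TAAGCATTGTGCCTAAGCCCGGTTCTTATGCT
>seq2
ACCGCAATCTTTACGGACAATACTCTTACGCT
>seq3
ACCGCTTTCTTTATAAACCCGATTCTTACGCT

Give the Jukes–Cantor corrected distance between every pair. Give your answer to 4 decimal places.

d(seq1,seq2) = 1.0397, d(seq1,seq3) = 0.4598, d(seq2,seq3) = 0.3525

seq1–seq2: 18/32 sites differ → p = 0.5625, d = −0.75 ln(1 − 0.75) = 1.039721 ≈ 1.0397.
seq1–seq3: 11/32 sites differ → p = 0.34375, d = −0.75 ln(1 − 0.458333) = 0.459828 ≈ 0.4598.
seq2–seq3: 9/32 sites differ → p = 0.28125, d = −0.75 ln(1 − 0.375) = 0.352503 ≈ 0.3525.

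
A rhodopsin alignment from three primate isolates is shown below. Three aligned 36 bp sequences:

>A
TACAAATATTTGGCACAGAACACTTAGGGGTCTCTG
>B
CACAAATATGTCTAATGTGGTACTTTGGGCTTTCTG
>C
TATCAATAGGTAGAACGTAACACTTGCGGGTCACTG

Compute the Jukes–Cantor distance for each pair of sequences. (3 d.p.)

d(A,B) = 0.548, d(A,C) = 0.392, d(B,C) = 0.608

A–B: 14/36 sites differ → p ≈ 0.388889, d = −0.75 ln(1 − 0.518519) = 0.548166 ≈ 0.548.
A–C: 11/36 sites differ → p ≈ 0.305556, d = −0.75 ln(1 − 0.407408) = 0.392437 ≈ 0.392.
B–C: 15/36 sites differ → p ≈ 0.416667, d = −0.75 ln(1 − 0.555556) = 0.608198 ≈ 0.608.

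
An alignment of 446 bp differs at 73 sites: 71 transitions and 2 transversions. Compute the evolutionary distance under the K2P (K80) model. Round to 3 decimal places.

P = 71/446 ≈ 0.159193 and Q = 2/446 ≈ 0.004484.
Under the Kimura two-parameter model, d = −½ ln(1 − 2P − Q) − ¼ ln(1 − 2Q).
1 − 2P − Q = 0.67713, giving −½ ln(0.67713) = 0.194946.
1 − 2Q = 0.991032, giving −¼ ln(0.991032) = 0.002252.
d = 0.194946 + 0.002252 = 0.197198.

0.197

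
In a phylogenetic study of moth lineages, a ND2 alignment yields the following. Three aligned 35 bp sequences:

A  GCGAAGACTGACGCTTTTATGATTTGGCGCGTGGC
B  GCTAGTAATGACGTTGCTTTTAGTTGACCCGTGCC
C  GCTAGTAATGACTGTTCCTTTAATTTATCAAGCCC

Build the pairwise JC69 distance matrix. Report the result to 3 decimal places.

d(A,B) = 0.513, d(A,C) = 1.076, d(B,C) = 0.407

A–B: 13/35 sites differ → p ≈ 0.371429, d = −0.75 ln(1 − 0.495239) = 0.512753 ≈ 0.513.
A–C: 20/35 sites differ → p ≈ 0.571429, d = −0.75 ln(1 − 0.761905) = 1.076314 ≈ 1.076.
B–C: 11/35 sites differ → p ≈ 0.314286, d = −0.75 ln(1 − 0.419048) = 0.407315 ≈ 0.407.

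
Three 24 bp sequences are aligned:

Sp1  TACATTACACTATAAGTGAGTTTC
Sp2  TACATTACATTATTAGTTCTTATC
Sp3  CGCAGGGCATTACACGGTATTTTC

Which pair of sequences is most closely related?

Sp1–Sp2: 6/24 differ, p = 0.250, d = 0.304.
Sp1–Sp3: 11/24 differ, p = 0.458, d = 0.708.
Sp2–Sp3: 11/24 differ, p = 0.458, d = 0.708.
The smallest distance is between Sp1 and Sp2.

Sp1 and Sp2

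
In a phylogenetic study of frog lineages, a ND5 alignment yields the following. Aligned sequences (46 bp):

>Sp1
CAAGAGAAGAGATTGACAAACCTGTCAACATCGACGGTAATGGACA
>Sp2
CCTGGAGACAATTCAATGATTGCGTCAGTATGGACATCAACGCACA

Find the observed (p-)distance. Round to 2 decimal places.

0.52

The sequences differ at 24 of 46 positions.
p = 24/46 = 0.521739… ≈ 0.52 (to 2 d.p.).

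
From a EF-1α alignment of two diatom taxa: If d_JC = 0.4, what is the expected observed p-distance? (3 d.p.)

0.310

p = (3/4)(1 − e^(−4d/3)) = 0.75 × (1 − e^(-0.533333)) = 0.75 × (1 − 0.586646) = 0.310016.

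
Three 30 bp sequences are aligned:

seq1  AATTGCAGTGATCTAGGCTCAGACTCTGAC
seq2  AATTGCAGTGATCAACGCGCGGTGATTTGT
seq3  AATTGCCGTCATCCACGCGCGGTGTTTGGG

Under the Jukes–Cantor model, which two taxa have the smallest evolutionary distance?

seq1–seq2: 11/30 differ, p = 0.367, d = 0.503.
seq1–seq3: 11/30 differ, p = 0.367, d = 0.503.
seq2–seq3: 6/30 differ, p = 0.200, d = 0.233.
The smallest distance is between seq2 and seq3.

seq2 and seq3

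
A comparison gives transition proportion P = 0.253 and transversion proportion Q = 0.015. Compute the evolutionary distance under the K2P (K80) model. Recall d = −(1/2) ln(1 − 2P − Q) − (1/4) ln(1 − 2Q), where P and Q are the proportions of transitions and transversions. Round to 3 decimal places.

Under the Kimura two-parameter model, d = −½ ln(1 − 2P − Q) − ¼ ln(1 − 2Q).
1 − 2P − Q = 0.479, giving −½ ln(0.479) = 0.368027.
1 − 2Q = 0.97, giving −¼ ln(0.97) = 0.007615.
d = 0.368027 + 0.007615 = 0.375642.

0.376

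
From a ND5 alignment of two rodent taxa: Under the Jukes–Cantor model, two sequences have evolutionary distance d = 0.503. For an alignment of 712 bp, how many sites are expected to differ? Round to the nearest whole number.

261

Invert JC69: p = (3/4)(1 − e^(−4d/3)) = 0.75 × (1 − e^(-0.670667)) = 0.75 × (1 − 0.511367) = 0.366475.
Expected differing sites = pL ≈ 0.366475 × 712 = 260.9302 ≈ 261.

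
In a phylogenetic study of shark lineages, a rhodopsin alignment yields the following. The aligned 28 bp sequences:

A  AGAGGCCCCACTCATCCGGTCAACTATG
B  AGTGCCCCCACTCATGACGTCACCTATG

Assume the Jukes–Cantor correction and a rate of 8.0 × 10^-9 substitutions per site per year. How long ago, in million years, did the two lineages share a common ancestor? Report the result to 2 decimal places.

15.77

The sequences differ at 6 of 28 sites (3, 5, 16, 17, 18, 23), so p = 6/28 ≈ 0.214286.
d = −(3/4) ln(1 − 4p/3) = −0.75 ln(1 − 0.285715) = −0.75 ln(0.714285)
  = −0.75 × (-0.336473) = 0.252355 substitutions/site.
Under a molecular clock d = 2μt, so t = d/(2μ) = 0.252355 / (2 × 8.0 × 10^-9) = 15.77 million years.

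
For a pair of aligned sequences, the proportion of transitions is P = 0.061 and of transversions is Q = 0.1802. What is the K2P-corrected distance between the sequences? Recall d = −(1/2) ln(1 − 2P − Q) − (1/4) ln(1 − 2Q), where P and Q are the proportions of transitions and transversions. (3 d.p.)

Under the Kimura two-parameter model, d = −½ ln(1 − 2P − Q) − ¼ ln(1 − 2Q).
1 − 2P − Q = 0.6978, giving −½ ln(0.6978) = 0.179911.
1 − 2Q = 0.6396, giving −¼ ln(0.6396) = 0.111728.
d = 0.179911 + 0.111728 = 0.291639.

0.292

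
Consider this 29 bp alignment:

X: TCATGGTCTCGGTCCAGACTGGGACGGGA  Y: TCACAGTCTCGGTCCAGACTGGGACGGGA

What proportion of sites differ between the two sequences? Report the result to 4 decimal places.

0.0690

The sequences differ at 2 of 29 positions (sites 4, 5).
p = 2/29 = 0.068965… ≈ 0.0690 (to 4 d.p.).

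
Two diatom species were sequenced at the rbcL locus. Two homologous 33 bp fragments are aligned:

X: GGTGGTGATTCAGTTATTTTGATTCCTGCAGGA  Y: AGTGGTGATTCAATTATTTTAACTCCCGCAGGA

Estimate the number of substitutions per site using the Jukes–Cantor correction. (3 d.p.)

The sequences differ at 5 of 33 sites (1, 13, 21, 23, 27), so p = 5/33 ≈ 0.151515.
d = −(3/4) ln(1 − 4p/3) = −0.75 ln(1 − 0.20202) = −0.75 ln(0.79798)
  = −0.75 × (-0.225672) = 0.169254 substitutions/site.

0.169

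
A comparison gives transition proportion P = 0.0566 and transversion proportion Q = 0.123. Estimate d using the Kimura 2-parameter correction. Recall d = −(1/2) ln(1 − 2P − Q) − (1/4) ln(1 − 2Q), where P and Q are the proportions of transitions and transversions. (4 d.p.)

Under the Kimura two-parameter model, d = −½ ln(1 − 2P − Q) − ¼ ln(1 − 2Q).
1 − 2P − Q = 0.7638, giving −½ ln(0.7638) = 0.134725.
1 − 2Q = 0.754, giving −¼ ln(0.754) = 0.070591.
d = 0.134725 + 0.070591 = 0.205316.

0.2053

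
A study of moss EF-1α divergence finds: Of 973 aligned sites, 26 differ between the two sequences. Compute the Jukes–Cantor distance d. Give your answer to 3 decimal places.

p = 26/973 ≈ 0.026721.
d = −(3/4) ln(1 − 4p/3) = −0.75 ln(1 − 0.035628) = −0.75 ln(0.964372)
  = −0.75 × (-0.036278) = 0.027209 substitutions/site.

0.027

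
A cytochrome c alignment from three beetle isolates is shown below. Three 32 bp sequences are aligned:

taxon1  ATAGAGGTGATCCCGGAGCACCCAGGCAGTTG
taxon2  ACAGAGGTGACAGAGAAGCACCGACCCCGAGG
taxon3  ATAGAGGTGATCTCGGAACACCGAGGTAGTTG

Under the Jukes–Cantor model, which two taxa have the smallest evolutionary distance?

taxon1–taxon2: 12/32 differ, p = 0.375, d = 0.520.
taxon1–taxon3: 4/32 differ, p = 0.125, d = 0.137.
taxon2–taxon3: 13/32 differ, p = 0.406, d = 0.585.
The smallest distance is between taxon1 and taxon3.

taxon1 and taxon3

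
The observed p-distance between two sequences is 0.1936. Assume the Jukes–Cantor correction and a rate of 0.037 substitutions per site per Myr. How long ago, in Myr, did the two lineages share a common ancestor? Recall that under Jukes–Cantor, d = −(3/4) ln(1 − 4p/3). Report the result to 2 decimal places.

3.03

d = −(3/4) ln(1 − 4p/3) = −0.75 ln(1 − 0.258133) = −0.75 ln(0.741867)
  = −0.75 × (-0.298585) = 0.223939 substitutions/site.
Under a molecular clock d = 2μt, so t = d/(2μ) = 0.223939 / (2 × 0.037) = 3.03 Myr.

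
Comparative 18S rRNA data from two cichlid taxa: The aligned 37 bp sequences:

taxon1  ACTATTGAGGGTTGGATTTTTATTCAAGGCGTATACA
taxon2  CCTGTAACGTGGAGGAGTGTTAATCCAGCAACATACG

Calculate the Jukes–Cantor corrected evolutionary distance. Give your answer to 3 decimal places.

The sequences differ at 17 of 37 sites, so p = 17/37 ≈ 0.459459.
d = −(3/4) ln(1 − 4p/3) = −0.75 ln(1 − 0.612612) = −0.75 ln(0.387388)
  = −0.75 × (-0.948329) = 0.711247 substitutions/site.

0.711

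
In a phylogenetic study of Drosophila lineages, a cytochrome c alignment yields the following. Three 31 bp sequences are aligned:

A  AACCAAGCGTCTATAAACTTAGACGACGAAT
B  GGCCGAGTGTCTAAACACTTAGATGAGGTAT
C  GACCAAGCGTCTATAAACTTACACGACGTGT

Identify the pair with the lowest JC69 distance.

A and C

A–B: 9/31 differ, p = 0.290, d = 0.367.
A–C: 4/31 differ, p = 0.129, d = 0.142.
B–C: 9/31 differ, p = 0.290, d = 0.367.
The smallest distance is between A and C.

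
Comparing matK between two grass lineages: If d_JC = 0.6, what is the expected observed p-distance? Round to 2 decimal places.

0.41

p = (3/4)(1 − e^(−4d/3)) = 0.75 × (1 − e^(-0.8)) = 0.75 × (1 − 0.449329) = 0.413003.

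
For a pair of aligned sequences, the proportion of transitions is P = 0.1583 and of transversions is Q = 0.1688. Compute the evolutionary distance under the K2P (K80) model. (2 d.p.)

Under the Kimura two-parameter model, d = −½ ln(1 − 2P − Q) − ¼ ln(1 − 2Q).
1 − 2P − Q = 0.5146, giving −½ ln(0.5146) = 0.332183.
1 − 2Q = 0.6624, giving −¼ ln(0.6624) = 0.102971.
d = 0.332183 + 0.102971 = 0.435154.

0.44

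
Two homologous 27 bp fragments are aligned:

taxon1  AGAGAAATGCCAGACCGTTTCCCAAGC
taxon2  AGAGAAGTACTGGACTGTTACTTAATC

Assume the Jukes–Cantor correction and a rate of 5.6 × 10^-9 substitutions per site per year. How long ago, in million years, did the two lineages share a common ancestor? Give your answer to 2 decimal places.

39.36

The sequences differ at 9 of 27 sites (7, 9, 11, 12, 16, 20, 22, 23, 26), so p = 9/27 ≈ 0.333333.
d = −(3/4) ln(1 − 4p/3) = −0.75 ln(1 − 0.444444) = −0.75 ln(0.555556)
  = −0.75 × (-0.587786) = 0.440840 substitutions/site.
Under a molecular clock d = 2μt, so t = d/(2μ) = 0.440840 / (2 × 5.6 × 10^-9) = 39.36 million years.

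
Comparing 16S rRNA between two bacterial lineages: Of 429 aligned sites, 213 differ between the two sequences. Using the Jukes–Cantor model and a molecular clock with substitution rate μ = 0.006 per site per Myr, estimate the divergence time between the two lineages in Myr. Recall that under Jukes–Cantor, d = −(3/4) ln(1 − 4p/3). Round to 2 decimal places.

67.80

p = 213/429 ≈ 0.496503.
d = −(3/4) ln(1 − 4p/3) = −0.75 ln(1 − 0.662004) = −0.75 ln(0.337996)
  = −0.75 × (-1.084721) = 0.813541 substitutions/site.
Under a molecular clock d = 2μt, so t = d/(2μ) = 0.813541 / (2 × 0.006) = 67.80 Myr.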